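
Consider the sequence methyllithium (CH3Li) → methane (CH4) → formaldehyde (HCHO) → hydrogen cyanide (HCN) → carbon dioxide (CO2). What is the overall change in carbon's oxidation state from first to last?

+8

Carbon oxidation states along the series — methyllithium: -4, methane: -4, formaldehyde: 0, hydrogen cyanide: +2, carbon dioxide: +4.
Net change = +4 − (-4) = +8.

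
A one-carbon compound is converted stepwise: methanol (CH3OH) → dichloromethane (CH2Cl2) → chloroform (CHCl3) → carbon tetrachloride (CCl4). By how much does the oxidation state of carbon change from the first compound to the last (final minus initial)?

+6

Carbon oxidation states along the series — methanol: -2, dichloromethane: 0, chloroform: +2, carbon tetrachloride: +4.
Net change = +4 − (-2) = +6.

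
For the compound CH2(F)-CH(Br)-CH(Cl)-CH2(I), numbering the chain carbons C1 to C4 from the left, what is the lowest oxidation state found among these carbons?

-1

Tallying each carbon's bonds:
C1: 1C, 2H, 1F → 0 − 2 + 1 = -1
C2: 2C, 1H, 1Br → 0 − 1 + 1 = 0
C3: 2C, 1H, 1Cl → 0 − 1 + 1 = 0
C4: 1C, 2H, 1I → 0 − 2 + 1 = -1
The lowest value is -1.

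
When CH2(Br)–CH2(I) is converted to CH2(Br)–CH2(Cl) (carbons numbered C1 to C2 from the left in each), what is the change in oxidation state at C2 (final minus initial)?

0

Before: C2 has 1 bond to C, 2 bonds to H, 1 bond to I → oxidation state -1.
After: C2 has 1 bond to C, 2 bonds to H, 1 bond to Cl → oxidation state -1.
Δ = -1 − (-1) = 0, so no net redox change at C2.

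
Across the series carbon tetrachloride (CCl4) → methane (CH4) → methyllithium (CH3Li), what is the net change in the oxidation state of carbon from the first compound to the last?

-8

Carbon oxidation states along the series — carbon tetrachloride: +4, methane: -4, methyllithium: -4.
Net change = -4 − (+4) = -8.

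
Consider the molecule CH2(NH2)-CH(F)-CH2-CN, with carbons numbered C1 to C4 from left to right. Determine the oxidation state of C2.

C2 has one bond to C (0), one bond to C (0), one bond to H (-1), one bond to F (+1).
Oxidation state = 0 + 0 − 1 + 1 = 0.

0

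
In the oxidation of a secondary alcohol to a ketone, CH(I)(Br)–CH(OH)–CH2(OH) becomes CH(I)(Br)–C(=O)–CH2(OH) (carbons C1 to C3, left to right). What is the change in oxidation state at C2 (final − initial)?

+2

Before: C2 has 2 bonds to C, 1 bond to H, 1 bond to O → oxidation state 0.
After: C2 has 2 bonds to C, 2 bonds to O → oxidation state +2.
Δ = +2 − (0) = +2, so this is an oxidation at C2.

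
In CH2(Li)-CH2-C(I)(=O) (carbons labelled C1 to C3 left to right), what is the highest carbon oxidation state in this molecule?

+3

Count +1 for every bond to an atom more electronegative than carbon and −1 for every bond to one less electronegative; C–C bonds are 0. Tallying each carbon:
C1: 1C, 2H, 1Li → 0 − 2 − 1 = -3
C2: 2C, 2H → 0 − 2 = -2
C3: 1C, 2O, 1I → 0 + 2 + 1 = +3
The highest value is +3.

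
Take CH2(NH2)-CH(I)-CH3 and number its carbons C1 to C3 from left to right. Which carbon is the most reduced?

C3

Tallying each carbon's bonds:
C1: 1C, 2H, 1N → 0 − 2 + 1 = -1
C2: 2C, 1H, 1I → 0 − 1 + 1 = 0
C3: 1C, 3H → 0 − 3 = -3
The most reduced carbon is C3 at -3.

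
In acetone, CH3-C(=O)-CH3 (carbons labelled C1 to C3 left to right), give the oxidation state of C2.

+2

Count +1 for every bond to an atom more electronegative than carbon and −1 for every bond to one less electronegative; C–C bonds are 0.
C2 has a double bond to O (2×+1 = +2), one bond to C (0), one bond to C (0).
Oxidation state = +2 + 0 + 0 = +2.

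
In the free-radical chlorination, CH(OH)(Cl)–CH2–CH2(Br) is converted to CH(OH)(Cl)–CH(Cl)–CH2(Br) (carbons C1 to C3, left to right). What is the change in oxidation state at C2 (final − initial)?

Before: C2 has 2 bonds to C, 2 bonds to H → oxidation state -2.
After: C2 has 2 bonds to C, 1 bond to H, 1 bond to Cl → oxidation state 0.
Δ = 0 − (-2) = +2, so this is an oxidation at C2.

+2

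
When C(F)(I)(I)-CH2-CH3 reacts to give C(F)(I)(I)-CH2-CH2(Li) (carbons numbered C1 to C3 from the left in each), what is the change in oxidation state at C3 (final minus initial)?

0

Before: C3 has 1 bond to C, 3 bonds to H → oxidation state -3.
After: C3 has 1 bond to C, 2 bonds to H, 1 bond to Li → oxidation state -3.
Δ = -3 − (-3) = 0, so no net redox change at C3.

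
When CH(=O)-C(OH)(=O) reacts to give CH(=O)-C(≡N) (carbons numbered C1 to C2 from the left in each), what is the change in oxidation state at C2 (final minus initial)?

0

Before: C2 has 1 bond to C, 3 bonds to O → oxidation state +3.
After: C2 has 1 bond to C, 3 bonds to N → oxidation state +3.
Δ = +3 − (+3) = 0, so no net redox change at C2.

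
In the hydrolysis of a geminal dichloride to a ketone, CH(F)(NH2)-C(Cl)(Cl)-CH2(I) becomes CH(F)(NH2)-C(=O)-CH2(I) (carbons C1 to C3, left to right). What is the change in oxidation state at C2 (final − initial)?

Before: C2 has 2 bonds to C, 2 bonds to Cl → oxidation state +2.
After: C2 has 2 bonds to C, 2 bonds to O → oxidation state +2.
Δ = +2 − (+2) = 0, so no net redox change at C2.

0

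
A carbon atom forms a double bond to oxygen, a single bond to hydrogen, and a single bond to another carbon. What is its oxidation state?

Count +1 for every bond to an atom more electronegative than carbon and −1 for every bond to one less electronegative; C–C bonds are 0.
The carbon has one bond to C (0), a double bond to O (2×+1 = +2), one bond to H (-1).
Oxidation state = 0 + 2 − 1 = +1.

+1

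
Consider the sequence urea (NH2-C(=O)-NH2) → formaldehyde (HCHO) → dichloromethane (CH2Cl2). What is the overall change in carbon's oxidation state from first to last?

-4

Carbon oxidation states along the series — urea: +4, formaldehyde: 0, dichloromethane: 0.
Net change = 0 − (+4) = -4.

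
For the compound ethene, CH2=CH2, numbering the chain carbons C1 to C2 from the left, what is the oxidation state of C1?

-2

Bonds to more-electronegative neighbours contribute +1 each, bonds to H or metals contribute −1 each, and C–C bonds contribute 0.
C1 has one bond to H (-1), one bond to H (-1), a double bond to C (2×0 = 0).
Oxidation state = -1 − 1 + 0 = -2.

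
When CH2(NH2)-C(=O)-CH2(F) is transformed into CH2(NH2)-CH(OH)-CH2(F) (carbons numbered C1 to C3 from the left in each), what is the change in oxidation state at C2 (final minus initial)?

Before: C2 has 2 bonds to C, 2 bonds to O → oxidation state +2.
After: C2 has 2 bonds to C, 1 bond to H, 1 bond to O → oxidation state 0.
Δ = 0 − (+2) = -2, so this is a reduction at C2.

-2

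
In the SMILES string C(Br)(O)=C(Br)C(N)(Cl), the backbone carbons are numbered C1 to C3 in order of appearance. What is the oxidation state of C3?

Count +1 for every bond to an atom more electronegative than carbon and −1 for every bond to one less electronegative; C–C bonds are 0.
C3 has one bond to C (0), one bond to H (-1), one bond to N (+1), one bond to Cl (+1).
Oxidation state = 0 − 1 + 1 + 1 = +1.

+1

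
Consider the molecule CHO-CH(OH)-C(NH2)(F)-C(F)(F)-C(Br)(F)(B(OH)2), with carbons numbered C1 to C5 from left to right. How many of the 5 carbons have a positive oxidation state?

4

Count +1 for every bond to an atom more electronegative than carbon and −1 for every bond to one less electronegative; C–C bonds are 0. Tallying each carbon:
C1: 1C, 1H, 2O → 0 − 1 + 2 = +1
C2: 2C, 1H, 1O → 0 − 1 + 1 = 0
C3: 2C, 1N, 1F → 0 + 1 + 1 = +2
C4: 2C, 2F → 0 + 2 = +2
C5: 1C, 1F, 1Br, 1B → 0 + 1 + 1 − 1 = +1
4 carbons (C1, C3, C4, C5) meet the condition.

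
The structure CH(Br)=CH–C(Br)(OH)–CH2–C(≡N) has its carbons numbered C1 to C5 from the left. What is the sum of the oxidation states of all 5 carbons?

Tallying each carbon's bonds:
C1: 2C, 1H, 1Br → 0 − 1 + 1 = 0
C2: 3C, 1H → 0 − 1 = -1
C3: 2C, 1O, 1Br → 0 + 1 + 1 = +2
C4: 2C, 2H → 0 − 2 = -2
C5: 1C, 3N → 0 + 3 = +3
Sum = 0 − 1 + 2 − 2 + 3 = +2.

+2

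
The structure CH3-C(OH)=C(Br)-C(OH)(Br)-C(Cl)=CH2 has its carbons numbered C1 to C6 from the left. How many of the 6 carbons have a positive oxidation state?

Assign +1 per bond to O/N/halogen, −1 per bond to H or an electropositive element, and 0 per bond to carbon. Tallying each carbon:
C1: 1C, 3H → 0 − 3 = -3
C2: 3C, 1O → 0 + 1 = +1
C3: 3C, 1Br → 0 + 1 = +1
C4: 2C, 1O, 1Br → 0 + 1 + 1 = +2
C5: 3C, 1Cl → 0 + 1 = +1
C6: 2C, 2H → 0 − 2 = -2
4 carbons (C2, C3, C4, C5) meet the condition.

4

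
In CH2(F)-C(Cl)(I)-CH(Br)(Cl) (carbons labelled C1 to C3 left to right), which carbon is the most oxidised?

C2

Tallying each carbon's bonds:
C1: 1C, 2H, 1F → 0 − 2 + 1 = -1
C2: 2C, 1Cl, 1I → 0 + 1 + 1 = +2
C3: 1C, 1H, 1Cl, 1Br → 0 − 1 + 1 + 1 = +1
The most oxidised carbon is C2 at +2.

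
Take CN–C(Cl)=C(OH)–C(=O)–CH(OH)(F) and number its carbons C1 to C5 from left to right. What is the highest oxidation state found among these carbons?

Tallying each carbon's bonds:
C1: 1C, 3N → 0 + 3 = +3
C2: 3C, 1Cl → 0 + 1 = +1
C3: 3C, 1O → 0 + 1 = +1
C4: 2C, 2O → 0 + 2 = +2
C5: 1C, 1H, 1O, 1F → 0 − 1 + 1 + 1 = +1
The highest value is +3.

+3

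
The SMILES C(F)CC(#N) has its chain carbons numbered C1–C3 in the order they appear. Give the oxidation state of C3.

+3

Bonds to more-electronegative neighbours contribute +1 each, bonds to H or metals contribute −1 each, and C–C bonds contribute 0.
C3 has one bond to C (0), a triple bond to N (3×+1 = +3).
Oxidation state = 0 + 3 = +3.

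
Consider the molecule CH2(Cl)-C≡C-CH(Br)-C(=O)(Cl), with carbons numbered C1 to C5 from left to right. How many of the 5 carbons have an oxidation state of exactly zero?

Tallying each carbon's bonds:
C1: 1C, 2H, 1Cl → 0 − 2 + 1 = -1
C2: 4C → 0 = 0
C3: 4C → 0 = 0
C4: 2C, 1H, 1Br → 0 − 1 + 1 = 0
C5: 1C, 2O, 1Cl → 0 + 2 + 1 = +3
3 carbons (C2, C3, C4) meet the condition.

3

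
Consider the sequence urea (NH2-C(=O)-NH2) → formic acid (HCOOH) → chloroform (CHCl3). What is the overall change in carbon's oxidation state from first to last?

Carbon oxidation states along the series — urea: +4, formic acid: +2, chloroform: +2.
Net change = +2 − (+4) = -2.

-2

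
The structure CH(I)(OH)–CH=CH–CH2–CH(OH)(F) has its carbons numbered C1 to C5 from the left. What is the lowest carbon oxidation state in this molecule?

-2

Tallying each carbon's bonds:
C1: 1C, 1H, 1O, 1I → 0 − 1 + 1 + 1 = +1
C2: 3C, 1H → 0 − 1 = -1
C3: 3C, 1H → 0 − 1 = -1
C4: 2C, 2H → 0 − 2 = -2
C5: 1C, 1H, 1O, 1F → 0 − 1 + 1 + 1 = +1
The lowest value is -2.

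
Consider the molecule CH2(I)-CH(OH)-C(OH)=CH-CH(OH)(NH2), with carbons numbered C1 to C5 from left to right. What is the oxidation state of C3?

+1

C3 has one bond to C (0), a double bond to C (2×0 = 0), one bond to O (+1).
Oxidation state = 0 + 0 + 1 = +1.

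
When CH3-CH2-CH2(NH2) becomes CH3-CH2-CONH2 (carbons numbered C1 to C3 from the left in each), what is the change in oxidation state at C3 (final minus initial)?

+4

Before: C3 has 1 bond to C, 2 bonds to H, 1 bond to N → oxidation state -1.
After: C3 has 1 bond to C, 2 bonds to O, 1 bond to N → oxidation state +3.
Δ = +3 − (-1) = +4, so this is an oxidation at C3.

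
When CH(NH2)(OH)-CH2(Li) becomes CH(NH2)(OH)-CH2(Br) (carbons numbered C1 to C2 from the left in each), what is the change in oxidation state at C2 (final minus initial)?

Before: C2 has 1 bond to C, 2 bonds to H, 1 bond to Li → oxidation state -3.
After: C2 has 1 bond to C, 2 bonds to H, 1 bond to Br → oxidation state -1.
Δ = -1 − (-3) = +2, so this is an oxidation at C2.

+2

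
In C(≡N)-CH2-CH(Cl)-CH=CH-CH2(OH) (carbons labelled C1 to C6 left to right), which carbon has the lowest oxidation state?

Bonds to more-electronegative neighbours contribute +1 each, bonds to H or metals contribute −1 each, and C–C bonds contribute 0. Tallying each carbon:
C1: 1C, 3N → 0 + 3 = +3
C2: 2C, 2H → 0 − 2 = -2
C3: 2C, 1H, 1Cl → 0 − 1 + 1 = 0
C4: 3C, 1H → 0 − 1 = -1
C5: 3C, 1H → 0 − 1 = -1
C6: 1C, 2H, 1O → 0 − 2 + 1 = -1
The most reduced carbon is C2 at -2.

C2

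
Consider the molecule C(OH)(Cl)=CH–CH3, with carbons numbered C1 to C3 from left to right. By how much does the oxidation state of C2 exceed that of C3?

+2

C2: 3C, 1H → 0 − 1 = -1
C3: 1C, 3H → 0 − 3 = -3
Difference: -1 − (-3) = +2.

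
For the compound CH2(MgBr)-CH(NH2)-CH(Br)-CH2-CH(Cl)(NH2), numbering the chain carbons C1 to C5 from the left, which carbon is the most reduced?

C1

Tallying each carbon's bonds:
C1: 1C, 2H, 1Mg → 0 − 2 − 1 = -3
C2: 2C, 1H, 1N → 0 − 1 + 1 = 0
C3: 2C, 1H, 1Br → 0 − 1 + 1 = 0
C4: 2C, 2H → 0 − 2 = -2
C5: 1C, 1H, 1N, 1Cl → 0 − 1 + 1 + 1 = +1
The most reduced carbon is C1 at -3.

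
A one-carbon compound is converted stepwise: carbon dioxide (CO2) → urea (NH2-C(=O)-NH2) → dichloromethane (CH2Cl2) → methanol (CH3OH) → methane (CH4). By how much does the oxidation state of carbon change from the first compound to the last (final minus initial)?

Carbon oxidation states along the series — carbon dioxide: +4, urea: +4, dichloromethane: 0, methanol: -2, methane: -4.
Net change = -4 − (+4) = -8.

-8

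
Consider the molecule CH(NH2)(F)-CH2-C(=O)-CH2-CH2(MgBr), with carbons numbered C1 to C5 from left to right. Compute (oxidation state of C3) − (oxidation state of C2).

+4

C3: 2C, 2O → 0 + 2 = +2
C2: 2C, 2H → 0 − 2 = -2
Difference: +2 − (-2) = +4.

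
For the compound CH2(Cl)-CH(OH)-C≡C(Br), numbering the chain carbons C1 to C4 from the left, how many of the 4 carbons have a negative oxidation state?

1

Tallying each carbon's bonds:
C1: 1C, 2H, 1Cl → 0 − 2 + 1 = -1
C2: 2C, 1H, 1O → 0 − 1 + 1 = 0
C3: 4C → 0 = 0
C4: 3C, 1Br → 0 + 1 = +1
1 carbon (C1) meets the condition.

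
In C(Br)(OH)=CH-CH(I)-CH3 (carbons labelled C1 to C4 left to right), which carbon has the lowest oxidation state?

C4

Tallying each carbon's bonds:
C1: 2C, 1O, 1Br → 0 + 1 + 1 = +2
C2: 3C, 1H → 0 − 1 = -1
C3: 2C, 1H, 1I → 0 − 1 + 1 = 0
C4: 1C, 3H → 0 − 3 = -3
The most reduced carbon is C4 at -3.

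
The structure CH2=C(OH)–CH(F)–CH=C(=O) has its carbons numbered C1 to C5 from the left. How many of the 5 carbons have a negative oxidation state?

Each bond to a more electronegative atom (O, N, halogen) counts +1, each bond to a less electronegative atom (H, metal, B, Si) counts −1, and each C–C bond counts 0. Tallying each carbon:
C1: 2C, 2H → 0 − 2 = -2
C2: 3C, 1O → 0 + 1 = +1
C3: 2C, 1H, 1F → 0 − 1 + 1 = 0
C4: 3C, 1H → 0 − 1 = -1
C5: 2C, 2O → 0 + 2 = +2
2 carbons (C1, C4) meet the condition.

2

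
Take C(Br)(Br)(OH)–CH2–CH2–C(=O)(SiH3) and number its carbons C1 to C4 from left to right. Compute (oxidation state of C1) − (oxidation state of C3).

C1: 1C, 1O, 2Br → 0 + 1 + 2 = +3
C3: 2C, 2H → 0 − 2 = -2
Difference: +3 − (-2) = +5.

+5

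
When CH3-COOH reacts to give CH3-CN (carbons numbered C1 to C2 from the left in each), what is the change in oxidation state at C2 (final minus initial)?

0

Before: C2 has 1 bond to C, 3 bonds to O → oxidation state +3.
After: C2 has 1 bond to C, 3 bonds to N → oxidation state +3.
Δ = +3 − (+3) = 0, so no net redox change at C2.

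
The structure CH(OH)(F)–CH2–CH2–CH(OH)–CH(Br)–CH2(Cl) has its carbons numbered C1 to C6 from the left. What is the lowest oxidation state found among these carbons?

Tallying each carbon's bonds:
C1: 1C, 1H, 1O, 1F → 0 − 1 + 1 + 1 = +1
C2: 2C, 2H → 0 − 2 = -2
C3: 2C, 2H → 0 − 2 = -2
C4: 2C, 1H, 1O → 0 − 1 + 1 = 0
C5: 2C, 1H, 1Br → 0 − 1 + 1 = 0
C6: 1C, 2H, 1Cl → 0 − 2 + 1 = -1
The lowest value is -2.

-2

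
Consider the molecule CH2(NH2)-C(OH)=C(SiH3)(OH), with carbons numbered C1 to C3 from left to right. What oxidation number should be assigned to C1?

C1 has one bond to C (0), one bond to H (-1), one bond to N (+1), one bond to H (-1).
Oxidation state = 0 − 1 + 1 − 1 = -1.

-1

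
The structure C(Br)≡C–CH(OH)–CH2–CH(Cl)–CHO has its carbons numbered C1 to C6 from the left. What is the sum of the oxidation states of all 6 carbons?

0

Count +1 for every bond to an atom more electronegative than carbon and −1 for every bond to one less electronegative; C–C bonds are 0. Tallying each carbon:
C1: 3C, 1Br → 0 + 1 = +1
C2: 4C → 0 = 0
C3: 2C, 1H, 1O → 0 − 1 + 1 = 0
C4: 2C, 2H → 0 − 2 = -2
C5: 2C, 1H, 1Cl → 0 − 1 + 1 = 0
C6: 1C, 1H, 2O → 0 − 1 + 2 = +1
Sum = +1 + 0 + 0 − 2 + 0 + 1 = 0.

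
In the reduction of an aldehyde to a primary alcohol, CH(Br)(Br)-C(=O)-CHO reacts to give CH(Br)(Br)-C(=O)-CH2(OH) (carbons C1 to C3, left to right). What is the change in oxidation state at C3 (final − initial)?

Before: C3 has 1 bond to C, 1 bond to H, 2 bonds to O → oxidation state +1.
After: C3 has 1 bond to C, 2 bonds to H, 1 bond to O → oxidation state -1.
Δ = -1 − (+1) = -2, so this is a reduction at C3.

-2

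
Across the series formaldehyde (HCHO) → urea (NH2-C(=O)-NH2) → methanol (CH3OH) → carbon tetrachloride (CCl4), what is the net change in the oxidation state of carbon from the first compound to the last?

Carbon oxidation states along the series — formaldehyde: 0, urea: +4, methanol: -2, carbon tetrachloride: +4.
Net change = +4 − (0) = +4.

+4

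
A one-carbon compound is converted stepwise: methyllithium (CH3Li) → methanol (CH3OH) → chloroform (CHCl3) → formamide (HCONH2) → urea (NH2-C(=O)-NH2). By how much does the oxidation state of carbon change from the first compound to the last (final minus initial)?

+8

Carbon oxidation states along the series — methyllithium: -4, methanol: -2, chloroform: +2, formamide: +2, urea: +4.
Net change = +4 − (-4) = +8.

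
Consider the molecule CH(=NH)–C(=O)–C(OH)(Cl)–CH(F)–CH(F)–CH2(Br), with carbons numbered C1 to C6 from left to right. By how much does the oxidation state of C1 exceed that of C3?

-1

C1: 1C, 1H, 2N → 0 − 1 + 2 = +1
C3: 2C, 1O, 1Cl → 0 + 1 + 1 = +2
Difference: +1 − (+2) = -1.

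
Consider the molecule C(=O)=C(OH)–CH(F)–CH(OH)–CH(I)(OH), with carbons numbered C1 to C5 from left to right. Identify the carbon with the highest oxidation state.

Tallying each carbon's bonds:
C1: 2C, 2O → 0 + 2 = +2
C2: 3C, 1O → 0 + 1 = +1
C3: 2C, 1H, 1F → 0 − 1 + 1 = 0
C4: 2C, 1H, 1O → 0 − 1 + 1 = 0
C5: 1C, 1H, 1O, 1I → 0 − 1 + 1 + 1 = +1
The most oxidised carbon is C1 at +2.

C1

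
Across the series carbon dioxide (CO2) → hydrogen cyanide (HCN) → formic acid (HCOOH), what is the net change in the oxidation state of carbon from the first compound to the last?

-2

Carbon oxidation states along the series — carbon dioxide: +4, hydrogen cyanide: +2, formic acid: +2.
Net change = +2 − (+4) = -2.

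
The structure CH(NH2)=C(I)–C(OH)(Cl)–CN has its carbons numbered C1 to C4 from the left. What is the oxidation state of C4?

+3

C4 has one bond to C (0), a triple bond to N (3×+1 = +3).
Oxidation state = 0 + 3 = +3.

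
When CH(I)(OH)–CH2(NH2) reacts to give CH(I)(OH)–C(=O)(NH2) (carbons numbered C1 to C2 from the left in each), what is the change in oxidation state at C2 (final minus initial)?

+4

Before: C2 has 1 bond to C, 2 bonds to H, 1 bond to N → oxidation state -1.
After: C2 has 1 bond to C, 2 bonds to O, 1 bond to N → oxidation state +3.
Δ = +3 − (-1) = +4, so this is an oxidation at C2.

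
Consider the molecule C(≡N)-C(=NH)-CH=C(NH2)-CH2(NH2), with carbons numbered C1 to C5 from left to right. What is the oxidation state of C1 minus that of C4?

+2

C1: 1C, 3N → 0 + 3 = +3
C4: 3C, 1N → 0 + 1 = +1
Difference: +3 − (+1) = +2.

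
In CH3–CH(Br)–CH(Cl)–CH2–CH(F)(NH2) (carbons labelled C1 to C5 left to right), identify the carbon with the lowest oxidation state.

C1

Count +1 for every bond to an atom more electronegative than carbon and −1 for every bond to one less electronegative; C–C bonds are 0. Tallying each carbon:
C1: 1C, 3H → 0 − 3 = -3
C2: 2C, 1H, 1Br → 0 − 1 + 1 = 0
C3: 2C, 1H, 1Cl → 0 − 1 + 1 = 0
C4: 2C, 2H → 0 − 2 = -2
C5: 1C, 1H, 1N, 1F → 0 − 1 + 1 + 1 = +1
The most reduced carbon is C1 at -3.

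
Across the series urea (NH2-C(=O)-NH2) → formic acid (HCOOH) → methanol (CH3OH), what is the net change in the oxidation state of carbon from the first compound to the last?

-6

Carbon oxidation states along the series — urea: +4, formic acid: +2, methanol: -2.
Net change = -2 − (+4) = -6.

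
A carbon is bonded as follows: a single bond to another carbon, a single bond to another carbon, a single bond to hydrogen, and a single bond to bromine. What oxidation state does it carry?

Each bond to a more electronegative atom (O, N, halogen) counts +1, each bond to a less electronegative atom (H, metal, B, Si) counts −1, and each C–C bond counts 0.
The carbon has one bond to C (0), one bond to C (0), one bond to H (-1), one bond to Br (+1).
Oxidation state = 0 + 0 − 1 + 1 = 0.

0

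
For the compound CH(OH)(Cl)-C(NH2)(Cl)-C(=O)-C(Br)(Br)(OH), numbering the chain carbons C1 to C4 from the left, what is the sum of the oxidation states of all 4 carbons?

+8

Count +1 for every bond to an atom more electronegative than carbon and −1 for every bond to one less electronegative; C–C bonds are 0. Tallying each carbon:
C1: 1C, 1H, 1O, 1Cl → 0 − 1 + 1 + 1 = +1
C2: 2C, 1N, 1Cl → 0 + 1 + 1 = +2
C3: 2C, 2O → 0 + 2 = +2
C4: 1C, 1O, 2Br → 0 + 1 + 2 = +3
Sum = +1 + 2 + 2 + 3 = +8.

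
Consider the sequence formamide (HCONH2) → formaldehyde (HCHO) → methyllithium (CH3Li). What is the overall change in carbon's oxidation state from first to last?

Carbon oxidation states along the series — formamide: +2, formaldehyde: 0, methyllithium: -4.
Net change = -4 − (+2) = -6.

-6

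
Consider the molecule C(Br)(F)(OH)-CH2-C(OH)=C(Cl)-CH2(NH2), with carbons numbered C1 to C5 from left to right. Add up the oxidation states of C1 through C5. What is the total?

Tallying each carbon's bonds:
C1: 1C, 1O, 1F, 1Br → 0 + 1 + 1 + 1 = +3
C2: 2C, 2H → 0 − 2 = -2
C3: 3C, 1O → 0 + 1 = +1
C4: 3C, 1Cl → 0 + 1 = +1
C5: 1C, 2H, 1N → 0 − 2 + 1 = -1
Sum = +3 − 2 + 1 + 1 − 1 = +2.

+2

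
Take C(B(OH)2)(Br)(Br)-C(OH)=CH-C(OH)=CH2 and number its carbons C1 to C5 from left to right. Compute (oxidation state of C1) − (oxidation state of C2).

0

C1: 1C, 2Br, 1B → 0 + 2 − 1 = +1
C2: 3C, 1O → 0 + 1 = +1
Difference: +1 − (+1) = 0.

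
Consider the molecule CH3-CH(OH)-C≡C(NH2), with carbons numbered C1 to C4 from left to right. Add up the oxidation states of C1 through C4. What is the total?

Tallying each carbon's bonds:
C1: 1C, 3H → 0 − 3 = -3
C2: 2C, 1H, 1O → 0 − 1 + 1 = 0
C3: 4C → 0 = 0
C4: 3C, 1N → 0 + 1 = +1
Sum = -3 + 0 + 0 + 1 = -2.

-2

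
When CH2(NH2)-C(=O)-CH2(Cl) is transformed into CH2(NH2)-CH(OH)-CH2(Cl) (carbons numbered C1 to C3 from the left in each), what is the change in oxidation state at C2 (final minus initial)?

Before: C2 has 2 bonds to C, 2 bonds to O → oxidation state +2.
After: C2 has 2 bonds to C, 1 bond to H, 1 bond to O → oxidation state 0.
Δ = 0 − (+2) = -2, so this is a reduction at C2.

-2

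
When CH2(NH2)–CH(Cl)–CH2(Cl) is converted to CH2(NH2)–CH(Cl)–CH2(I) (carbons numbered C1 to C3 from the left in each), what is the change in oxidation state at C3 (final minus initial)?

0

Before: C3 has 1 bond to C, 2 bonds to H, 1 bond to Cl → oxidation state -1.
After: C3 has 1 bond to C, 2 bonds to H, 1 bond to I → oxidation state -1.
Δ = -1 − (-1) = 0, so no net redox change at C3.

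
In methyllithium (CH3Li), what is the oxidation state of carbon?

Each bond to a more electronegative atom (O, N, halogen) counts +1, each bond to a less electronegative atom (H, metal, B, Si) counts −1, and each C–C bond counts 0.
The carbon has one bond to H (-1), one bond to H (-1), one bond to H (-1), one bond to Li (-1).
Oxidation state = -1 − 1 − 1 − 1 = -4.

-4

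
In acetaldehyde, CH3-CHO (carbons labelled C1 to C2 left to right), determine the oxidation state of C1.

-3

C1 has one bond to H (-1), one bond to H (-1), one bond to H (-1), one bond to C (0).
Oxidation state = -1 − 1 − 1 + 0 = -3.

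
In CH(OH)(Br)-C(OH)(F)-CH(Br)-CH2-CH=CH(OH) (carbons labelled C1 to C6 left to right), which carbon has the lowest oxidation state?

Bonds to more-electronegative neighbours contribute +1 each, bonds to H or metals contribute −1 each, and C–C bonds contribute 0. Tallying each carbon:
C1: 1C, 1H, 1O, 1Br → 0 − 1 + 1 + 1 = +1
C2: 2C, 1O, 1F → 0 + 1 + 1 = +2
C3: 2C, 1H, 1Br → 0 − 1 + 1 = 0
C4: 2C, 2H → 0 − 2 = -2
C5: 3C, 1H → 0 − 1 = -1
C6: 2C, 1H, 1O → 0 − 1 + 1 = 0
The most reduced carbon is C4 at -2.

C4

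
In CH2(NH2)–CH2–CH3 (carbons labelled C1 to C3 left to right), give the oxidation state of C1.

Each bond to a more electronegative atom (O, N, halogen) counts +1, each bond to a less electronegative atom (H, metal, B, Si) counts −1, and each C–C bond counts 0.
C1 has one bond to C (0), one bond to N (+1), one bond to H (-1), one bond to H (-1).
Oxidation state = 0 + 1 − 1 − 1 = -1.

-1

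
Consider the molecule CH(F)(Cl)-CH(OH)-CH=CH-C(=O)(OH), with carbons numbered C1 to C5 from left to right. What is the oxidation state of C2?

0

Count +1 for every bond to an atom more electronegative than carbon and −1 for every bond to one less electronegative; C–C bonds are 0.
C2 has one bond to C (0), one bond to C (0), one bond to H (-1), one bond to O (+1).
Oxidation state = 0 + 0 − 1 + 1 = 0.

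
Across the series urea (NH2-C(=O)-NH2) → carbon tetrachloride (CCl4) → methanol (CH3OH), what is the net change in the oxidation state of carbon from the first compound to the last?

Carbon oxidation states along the series — urea: +4, carbon tetrachloride: +4, methanol: -2.
Net change = -2 − (+4) = -6.

-6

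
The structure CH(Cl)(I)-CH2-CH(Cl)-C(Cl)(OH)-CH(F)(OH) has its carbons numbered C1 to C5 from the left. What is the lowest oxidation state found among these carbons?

Tallying each carbon's bonds:
C1: 1C, 1H, 1Cl, 1I → 0 − 1 + 1 + 1 = +1
C2: 2C, 2H → 0 − 2 = -2
C3: 2C, 1H, 1Cl → 0 − 1 + 1 = 0
C4: 2C, 1O, 1Cl → 0 + 1 + 1 = +2
C5: 1C, 1H, 1O, 1F → 0 − 1 + 1 + 1 = +1
The lowest value is -2.

-2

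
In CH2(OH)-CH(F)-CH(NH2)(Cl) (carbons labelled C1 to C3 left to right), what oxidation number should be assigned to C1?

-1

C1 has one bond to C (0), one bond to O (+1), one bond to H (-1), one bond to H (-1).
Oxidation state = 0 + 1 − 1 − 1 = -1.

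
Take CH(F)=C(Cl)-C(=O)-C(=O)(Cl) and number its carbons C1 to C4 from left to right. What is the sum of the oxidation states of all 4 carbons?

+6

Bonds to more-electronegative neighbours contribute +1 each, bonds to H or metals contribute −1 each, and C–C bonds contribute 0. Tallying each carbon:
C1: 2C, 1H, 1F → 0 − 1 + 1 = 0
C2: 3C, 1Cl → 0 + 1 = +1
C3: 2C, 2O → 0 + 2 = +2
C4: 1C, 2O, 1Cl → 0 + 2 + 1 = +3
Sum = 0 + 1 + 2 + 3 = +6.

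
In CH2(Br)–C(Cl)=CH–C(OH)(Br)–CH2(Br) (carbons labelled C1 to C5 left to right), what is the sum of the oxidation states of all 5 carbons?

0

Bonds to more-electronegative neighbours contribute +1 each, bonds to H or metals contribute −1 each, and C–C bonds contribute 0. Tallying each carbon:
C1: 1C, 2H, 1Br → 0 − 2 + 1 = -1
C2: 3C, 1Cl → 0 + 1 = +1
C3: 3C, 1H → 0 − 1 = -1
C4: 2C, 1O, 1Br → 0 + 1 + 1 = +2
C5: 1C, 2H, 1Br → 0 − 2 + 1 = -1
Sum = -1 + 1 − 1 + 2 − 1 = 0.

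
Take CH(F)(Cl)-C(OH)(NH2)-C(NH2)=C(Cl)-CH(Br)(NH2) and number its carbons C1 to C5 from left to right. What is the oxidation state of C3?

+1

C3 has one bond to C (0), a double bond to C (2×0 = 0), one bond to N (+1).
Oxidation state = 0 + 0 + 1 = +1.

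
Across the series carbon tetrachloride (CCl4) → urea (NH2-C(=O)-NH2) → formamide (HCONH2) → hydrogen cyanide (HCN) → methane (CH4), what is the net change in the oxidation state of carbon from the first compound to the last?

-8

Carbon oxidation states along the series — carbon tetrachloride: +4, urea: +4, formamide: +2, hydrogen cyanide: +2, methane: -4.
Net change = -4 − (+4) = -8.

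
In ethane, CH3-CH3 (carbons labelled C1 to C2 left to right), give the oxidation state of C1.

-3

Count +1 for every bond to an atom more electronegative than carbon and −1 for every bond to one less electronegative; C–C bonds are 0.
C1 has one bond to H (-1), one bond to H (-1), one bond to H (-1), one bond to C (0).
Oxidation state = -1 − 1 − 1 + 0 = -3.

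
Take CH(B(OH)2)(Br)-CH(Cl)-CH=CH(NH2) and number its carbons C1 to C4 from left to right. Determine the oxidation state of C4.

C4 has a double bond to C (2×0 = 0), one bond to H (-1), one bond to N (+1).
Oxidation state = 0 − 1 + 1 = 0.

0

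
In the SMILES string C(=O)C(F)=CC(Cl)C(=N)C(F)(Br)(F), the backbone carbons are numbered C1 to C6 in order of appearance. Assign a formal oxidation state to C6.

Each bond to a more electronegative atom (O, N, halogen) counts +1, each bond to a less electronegative atom (H, metal, B, Si) counts −1, and each C–C bond counts 0.
C6 has one bond to C (0), one bond to F (+1), one bond to Br (+1), one bond to F (+1).
Oxidation state = 0 + 1 + 1 + 1 = +3.

+3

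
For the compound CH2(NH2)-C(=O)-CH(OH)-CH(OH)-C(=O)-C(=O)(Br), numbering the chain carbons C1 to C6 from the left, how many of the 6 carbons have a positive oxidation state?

Tallying each carbon's bonds:
C1: 1C, 2H, 1N → 0 − 2 + 1 = -1
C2: 2C, 2O → 0 + 2 = +2
C3: 2C, 1H, 1O → 0 − 1 + 1 = 0
C4: 2C, 1H, 1O → 0 − 1 + 1 = 0
C5: 2C, 2O → 0 + 2 = +2
C6: 1C, 2O, 1Br → 0 + 2 + 1 = +3
3 carbons (C2, C5, C6) meet the condition.

3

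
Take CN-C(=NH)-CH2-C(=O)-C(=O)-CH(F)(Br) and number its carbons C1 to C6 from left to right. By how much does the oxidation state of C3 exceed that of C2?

C3: 2C, 2H → 0 − 2 = -2
C2: 2C, 2N → 0 + 2 = +2
Difference: -2 − (+2) = -4.

-4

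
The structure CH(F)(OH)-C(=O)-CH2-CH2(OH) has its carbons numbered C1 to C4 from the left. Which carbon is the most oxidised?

Tallying each carbon's bonds:
C1: 1C, 1H, 1O, 1F → 0 − 1 + 1 + 1 = +1
C2: 2C, 2O → 0 + 2 = +2
C3: 2C, 2H → 0 − 2 = -2
C4: 1C, 2H, 1O → 0 − 2 + 1 = -1
The most oxidised carbon is C2 at +2.

C2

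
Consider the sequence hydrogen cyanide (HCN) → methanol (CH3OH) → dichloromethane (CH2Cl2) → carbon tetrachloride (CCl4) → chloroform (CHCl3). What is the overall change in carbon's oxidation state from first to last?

0

Carbon oxidation states along the series — hydrogen cyanide: +2, methanol: -2, dichloromethane: 0, carbon tetrachloride: +4, chloroform: +2.
Net change = +2 − (+2) = 0.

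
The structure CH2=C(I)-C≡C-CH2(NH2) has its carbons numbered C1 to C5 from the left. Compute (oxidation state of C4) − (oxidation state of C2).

-1

C4: 4C → 0 = 0
C2: 3C, 1I → 0 + 1 = +1
Difference: 0 − (+1) = -1.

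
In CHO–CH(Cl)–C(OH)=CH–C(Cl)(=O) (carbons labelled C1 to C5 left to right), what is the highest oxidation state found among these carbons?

Assign +1 per bond to O/N/halogen, −1 per bond to H or an electropositive element, and 0 per bond to carbon. Tallying each carbon:
C1: 1C, 1H, 2O → 0 − 1 + 2 = +1
C2: 2C, 1H, 1Cl → 0 − 1 + 1 = 0
C3: 3C, 1O → 0 + 1 = +1
C4: 3C, 1H → 0 − 1 = -1
C5: 1C, 2O, 1Cl → 0 + 2 + 1 = +3
The highest value is +3.

+3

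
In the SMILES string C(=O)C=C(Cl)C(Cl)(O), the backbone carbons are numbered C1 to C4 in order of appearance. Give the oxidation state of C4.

+1

C4 has one bond to C (0), one bond to Cl (+1), one bond to O (+1), one bond to H (-1).
Oxidation state = 0 + 1 + 1 − 1 = +1.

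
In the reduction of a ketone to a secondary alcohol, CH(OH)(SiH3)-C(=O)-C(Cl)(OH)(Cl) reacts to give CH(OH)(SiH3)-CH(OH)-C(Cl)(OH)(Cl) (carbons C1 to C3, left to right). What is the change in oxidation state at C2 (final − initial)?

-2

Before: C2 has 2 bonds to C, 2 bonds to O → oxidation state +2.
After: C2 has 2 bonds to C, 1 bond to H, 1 bond to O → oxidation state 0.
Δ = 0 − (+2) = -2, so this is a reduction at C2.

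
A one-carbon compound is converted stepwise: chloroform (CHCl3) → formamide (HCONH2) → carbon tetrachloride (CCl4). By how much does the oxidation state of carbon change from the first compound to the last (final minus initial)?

Carbon oxidation states along the series — chloroform: +2, formamide: +2, carbon tetrachloride: +4.
Net change = +4 − (+2) = +2.

+2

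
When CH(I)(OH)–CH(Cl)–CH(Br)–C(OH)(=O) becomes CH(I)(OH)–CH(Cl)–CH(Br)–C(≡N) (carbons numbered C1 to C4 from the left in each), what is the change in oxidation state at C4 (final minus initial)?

0

Before: C4 has 1 bond to C, 3 bonds to O → oxidation state +3.
After: C4 has 1 bond to C, 3 bonds to N → oxidation state +3.
Δ = +3 − (+3) = 0, so no net redox change at C4.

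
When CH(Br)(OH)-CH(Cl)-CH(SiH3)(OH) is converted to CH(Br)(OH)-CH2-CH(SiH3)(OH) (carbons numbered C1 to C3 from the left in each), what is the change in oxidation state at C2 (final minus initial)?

Before: C2 has 2 bonds to C, 1 bond to H, 1 bond to Cl → oxidation state 0.
After: C2 has 2 bonds to C, 2 bonds to H → oxidation state -2.
Δ = -2 − (0) = -2, so this is a reduction at C2.

-2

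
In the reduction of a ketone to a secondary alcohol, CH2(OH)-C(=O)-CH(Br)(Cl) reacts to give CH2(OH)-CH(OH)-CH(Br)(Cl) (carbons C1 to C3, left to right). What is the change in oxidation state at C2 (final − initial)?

-2

Before: C2 has 2 bonds to C, 2 bonds to O → oxidation state +2.
After: C2 has 2 bonds to C, 1 bond to H, 1 bond to O → oxidation state 0.
Δ = 0 − (+2) = -2, so this is a reduction at C2.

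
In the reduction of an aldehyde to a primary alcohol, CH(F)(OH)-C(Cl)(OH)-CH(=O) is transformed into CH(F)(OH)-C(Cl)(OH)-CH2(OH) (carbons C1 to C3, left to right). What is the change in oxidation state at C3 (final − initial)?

-2

Before: C3 has 1 bond to C, 1 bond to H, 2 bonds to O → oxidation state +1.
After: C3 has 1 bond to C, 2 bonds to H, 1 bond to O → oxidation state -1.
Δ = -1 − (+1) = -2, so this is a reduction at C3.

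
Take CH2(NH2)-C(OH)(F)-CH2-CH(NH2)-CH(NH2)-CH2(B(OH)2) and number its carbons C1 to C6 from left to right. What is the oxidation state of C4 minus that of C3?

+2

C4: 2C, 1H, 1N → 0 − 1 + 1 = 0
C3: 2C, 2H → 0 − 2 = -2
Difference: 0 − (-2) = +2.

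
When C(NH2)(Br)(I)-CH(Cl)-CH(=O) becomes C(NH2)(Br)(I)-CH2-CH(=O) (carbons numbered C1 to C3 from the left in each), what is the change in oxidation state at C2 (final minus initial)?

Before: C2 has 2 bonds to C, 1 bond to H, 1 bond to Cl → oxidation state 0.
After: C2 has 2 bonds to C, 2 bonds to H → oxidation state -2.
Δ = -2 − (0) = -2, so this is a reduction at C2.

-2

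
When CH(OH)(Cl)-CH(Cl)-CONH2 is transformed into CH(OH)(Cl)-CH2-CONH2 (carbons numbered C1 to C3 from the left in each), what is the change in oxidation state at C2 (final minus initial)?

Before: C2 has 2 bonds to C, 1 bond to H, 1 bond to Cl → oxidation state 0.
After: C2 has 2 bonds to C, 2 bonds to H → oxidation state -2.
Δ = -2 − (0) = -2, so this is a reduction at C2.

-2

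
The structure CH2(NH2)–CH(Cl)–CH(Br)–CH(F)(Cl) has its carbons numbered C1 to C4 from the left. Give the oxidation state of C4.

+1

C4 has one bond to C (0), one bond to F (+1), one bond to Cl (+1), one bond to H (-1).
Oxidation state = 0 + 1 + 1 − 1 = +1.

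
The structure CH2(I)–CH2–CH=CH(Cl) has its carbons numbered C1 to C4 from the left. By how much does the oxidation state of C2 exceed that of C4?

-2

C2: 2C, 2H → 0 − 2 = -2
C4: 2C, 1H, 1Cl → 0 − 1 + 1 = 0
Difference: -2 − (0) = -2.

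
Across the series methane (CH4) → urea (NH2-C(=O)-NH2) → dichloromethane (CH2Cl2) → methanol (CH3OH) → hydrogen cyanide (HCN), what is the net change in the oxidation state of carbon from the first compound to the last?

+6

Carbon oxidation states along the series — methane: -4, urea: +4, dichloromethane: 0, methanol: -2, hydrogen cyanide: +2.
Net change = +2 − (-4) = +6.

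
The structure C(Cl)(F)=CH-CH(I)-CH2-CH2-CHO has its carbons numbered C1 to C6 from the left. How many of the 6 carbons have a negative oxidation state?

3

Tallying each carbon's bonds:
C1: 2C, 1F, 1Cl → 0 + 1 + 1 = +2
C2: 3C, 1H → 0 − 1 = -1
C3: 2C, 1H, 1I → 0 − 1 + 1 = 0
C4: 2C, 2H → 0 − 2 = -2
C5: 2C, 2H → 0 − 2 = -2
C6: 1C, 1H, 2O → 0 − 1 + 2 = +1
3 carbons (C2, C4, C5) meet the condition.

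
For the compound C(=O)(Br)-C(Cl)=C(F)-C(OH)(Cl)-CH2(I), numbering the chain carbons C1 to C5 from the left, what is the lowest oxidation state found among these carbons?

Each bond to a more electronegative atom (O, N, halogen) counts +1, each bond to a less electronegative atom (H, metal, B, Si) counts −1, and each C–C bond counts 0. Tallying each carbon:
C1: 1C, 2O, 1Br → 0 + 2 + 1 = +3
C2: 3C, 1Cl → 0 + 1 = +1
C3: 3C, 1F → 0 + 1 = +1
C4: 2C, 1O, 1Cl → 0 + 1 + 1 = +2
C5: 1C, 2H, 1I → 0 − 2 + 1 = -1
The lowest value is -1.

-1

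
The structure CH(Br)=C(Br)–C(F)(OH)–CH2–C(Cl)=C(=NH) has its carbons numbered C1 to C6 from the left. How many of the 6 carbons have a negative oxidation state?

Count +1 for every bond to an atom more electronegative than carbon and −1 for every bond to one less electronegative; C–C bonds are 0. Tallying each carbon:
C1: 2C, 1H, 1Br → 0 − 1 + 1 = 0
C2: 3C, 1Br → 0 + 1 = +1
C3: 2C, 1O, 1F → 0 + 1 + 1 = +2
C4: 2C, 2H → 0 − 2 = -2
C5: 3C, 1Cl → 0 + 1 = +1
C6: 2C, 2N → 0 + 2 = +2
1 carbon (C4) meets the condition.

1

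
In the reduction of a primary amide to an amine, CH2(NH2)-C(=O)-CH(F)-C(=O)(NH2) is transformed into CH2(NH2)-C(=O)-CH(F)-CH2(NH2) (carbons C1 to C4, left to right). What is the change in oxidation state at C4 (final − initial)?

Before: C4 has 1 bond to C, 2 bonds to O, 1 bond to N → oxidation state +3.
After: C4 has 1 bond to C, 2 bonds to H, 1 bond to N → oxidation state -1.
Δ = -1 − (+3) = -4, so this is a reduction at C4.

-4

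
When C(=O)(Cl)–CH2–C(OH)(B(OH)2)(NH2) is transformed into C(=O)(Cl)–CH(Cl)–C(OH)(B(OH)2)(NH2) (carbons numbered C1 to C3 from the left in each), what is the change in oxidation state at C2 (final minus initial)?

+2

Before: C2 has 2 bonds to C, 2 bonds to H → oxidation state -2.
After: C2 has 2 bonds to C, 1 bond to H, 1 bond to Cl → oxidation state 0.
Δ = 0 − (-2) = +2, so this is an oxidation at C2.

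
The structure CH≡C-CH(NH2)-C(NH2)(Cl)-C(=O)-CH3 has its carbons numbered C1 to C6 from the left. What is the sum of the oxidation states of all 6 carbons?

0

Count +1 for every bond to an atom more electronegative than carbon and −1 for every bond to one less electronegative; C–C bonds are 0. Tallying each carbon:
C1: 3C, 1H → 0 − 1 = -1
C2: 4C → 0 = 0
C3: 2C, 1H, 1N → 0 − 1 + 1 = 0
C4: 2C, 1N, 1Cl → 0 + 1 + 1 = +2
C5: 2C, 2O → 0 + 2 = +2
C6: 1C, 3H → 0 − 3 = -3
Sum = -1 + 0 + 0 + 2 + 2 − 3 = 0.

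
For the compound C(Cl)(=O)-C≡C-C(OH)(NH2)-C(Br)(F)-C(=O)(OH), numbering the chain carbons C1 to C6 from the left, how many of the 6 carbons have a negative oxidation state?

Tallying each carbon's bonds:
C1: 1C, 2O, 1Cl → 0 + 2 + 1 = +3
C2: 4C → 0 = 0
C3: 4C → 0 = 0
C4: 2C, 1O, 1N → 0 + 1 + 1 = +2
C5: 2C, 1F, 1Br → 0 + 1 + 1 = +2
C6: 1C, 3O → 0 + 3 = +3
0 carbons meet the condition.

0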